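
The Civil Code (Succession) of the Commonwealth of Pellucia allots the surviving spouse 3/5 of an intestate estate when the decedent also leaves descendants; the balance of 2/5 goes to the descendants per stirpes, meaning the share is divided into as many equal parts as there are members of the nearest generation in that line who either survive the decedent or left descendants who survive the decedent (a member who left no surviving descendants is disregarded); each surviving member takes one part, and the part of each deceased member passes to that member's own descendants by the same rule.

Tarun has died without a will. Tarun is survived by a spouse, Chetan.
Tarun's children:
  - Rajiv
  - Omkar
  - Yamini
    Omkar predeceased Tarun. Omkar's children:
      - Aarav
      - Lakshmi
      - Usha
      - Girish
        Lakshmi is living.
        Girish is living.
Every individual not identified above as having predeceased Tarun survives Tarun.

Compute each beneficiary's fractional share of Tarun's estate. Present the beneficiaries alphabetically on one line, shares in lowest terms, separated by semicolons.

Chetan, as surviving spouse, takes 3/5.
The remaining 2/5 passes to Tarun's descendants per stirpes.
The 2/5 is divided into 3 equal shares of 2/15 among Rajiv, Omkar, Yamini.
Rajiv is living and takes 2/15.
Omkar predeceased; the 2/15 allotted to Omkar's branch passes to Omkar's issue by representation.
The 2/15 is divided into 4 equal shares of 1/30 among Aarav, Lakshmi, Usha, Girish.
Aarav is living and takes 1/30.
Lakshmi is living and takes 1/30.
Usha is living and takes 1/30.
Girish is living and takes 1/30.
Yamini is living and takes 2/15.

Aarav 1/30; Chetan 3/5; Girish 1/30; Lakshmi 1/30; Rajiv 2/15; Usha 1/30; Yamini 2/15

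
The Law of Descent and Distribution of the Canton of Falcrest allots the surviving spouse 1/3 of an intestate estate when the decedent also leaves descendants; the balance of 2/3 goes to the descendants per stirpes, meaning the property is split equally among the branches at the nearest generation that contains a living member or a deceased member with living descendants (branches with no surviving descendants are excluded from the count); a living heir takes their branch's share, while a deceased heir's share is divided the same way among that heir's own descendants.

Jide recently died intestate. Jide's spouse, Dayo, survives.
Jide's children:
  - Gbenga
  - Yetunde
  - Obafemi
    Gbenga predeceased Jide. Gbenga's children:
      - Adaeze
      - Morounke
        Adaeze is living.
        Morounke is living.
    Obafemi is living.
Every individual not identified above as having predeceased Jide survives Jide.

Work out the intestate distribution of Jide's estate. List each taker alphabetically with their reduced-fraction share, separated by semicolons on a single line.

Adaeze 1/9; Dayo 1/3; Morounke 1/9; Obafemi 2/9; Yetunde 2/9

Dayo, as surviving spouse, takes 1/3.
The remaining 2/3 passes to Jide's descendants per stirpes.
The 2/3 is divided into 3 equal shares of 2/9 among Gbenga, Yetunde, Obafemi.
Gbenga predeceased; the 2/9 allotted to Gbenga's branch passes to Gbenga's issue by representation.
The 2/9 is divided into 2 equal shares of 1/9 among Adaeze, Morounke.
Adaeze is living and takes 1/9.
Morounke is living and takes 1/9.
Yetunde is living and takes 2/9.
Obafemi is living and takes 2/9.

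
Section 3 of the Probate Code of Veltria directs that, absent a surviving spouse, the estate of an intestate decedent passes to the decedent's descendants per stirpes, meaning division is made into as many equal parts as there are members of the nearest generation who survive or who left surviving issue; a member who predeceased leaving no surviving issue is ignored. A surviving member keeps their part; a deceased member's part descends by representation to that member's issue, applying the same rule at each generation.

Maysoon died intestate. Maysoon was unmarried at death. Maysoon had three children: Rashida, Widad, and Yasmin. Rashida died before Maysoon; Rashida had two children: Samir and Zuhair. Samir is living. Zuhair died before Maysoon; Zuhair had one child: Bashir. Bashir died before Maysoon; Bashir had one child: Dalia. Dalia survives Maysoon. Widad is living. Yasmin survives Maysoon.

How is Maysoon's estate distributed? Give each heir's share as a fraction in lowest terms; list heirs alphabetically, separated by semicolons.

There is no surviving spouse, so the entire estate passes to Maysoon's descendants per stirpes.
The estate is divided into 3 equal shares of 1/3 among Rashida, Widad, Yasmin.
Rashida predeceased; the 1/3 allotted to Rashida's branch passes to Rashida's issue by representation.
The 1/3 is divided into 2 equal shares of 1/6 among Samir, Zuhair.
Samir is living and takes 1/6.
Zuhair predeceased; the 1/6 allotted to Zuhair's branch passes to Zuhair's issue by representation.
Bashir's line is the sole branch at this level, so the full 1/6 passes to Bashir's issue by representation.
Dalia is the sole taker at this level and receives the full 1/6.
Widad is living and takes 1/3.
Yasmin is living and takes 1/3.

Dalia 1/6; Samir 1/6; Widad 1/3; Yasmin 1/3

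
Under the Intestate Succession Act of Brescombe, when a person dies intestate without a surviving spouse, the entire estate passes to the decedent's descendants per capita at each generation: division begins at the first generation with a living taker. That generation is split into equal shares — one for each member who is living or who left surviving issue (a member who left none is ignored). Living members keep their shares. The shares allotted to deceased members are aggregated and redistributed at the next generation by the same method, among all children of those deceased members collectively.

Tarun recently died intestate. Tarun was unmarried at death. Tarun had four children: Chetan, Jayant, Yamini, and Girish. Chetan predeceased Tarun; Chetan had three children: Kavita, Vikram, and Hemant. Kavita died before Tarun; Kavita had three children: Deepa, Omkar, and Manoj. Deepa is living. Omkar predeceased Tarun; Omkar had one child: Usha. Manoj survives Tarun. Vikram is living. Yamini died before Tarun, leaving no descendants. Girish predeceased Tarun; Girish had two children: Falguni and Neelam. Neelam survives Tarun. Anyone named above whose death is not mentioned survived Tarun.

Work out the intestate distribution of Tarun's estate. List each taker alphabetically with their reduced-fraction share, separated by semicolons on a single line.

Deepa 2/45; Falguni 2/15; Hemant 2/15; Jayant 1/3; Manoj 2/45; Neelam 2/15; Usha 2/45; Vikram 2/15

There is no surviving spouse, so the entire estate passes to Tarun's descendants per capita at each generation.
At generation 1 (Chetan, Jayant, Girish) there are 3 shares of (1)/3 = 1/3 each.
Living: Jayant — each takes 1/3.
Deceased: Chetan and Girish. Their combined 2/3 is pooled and carried to generation 2.
At generation 2 (Kavita, Vikram, Hemant, Falguni, Neelam) there are 5 shares of (2/3)/5 = 2/15 each.
Living: Vikram, Hemant, Falguni, and Neelam — each takes 2/15.
Deceased: Kavita. That 2/15 share is carried to generation 3.
At generation 3 (Deepa, Omkar, Manoj) there are 3 shares of (2/15)/3 = 2/45 each.
Living: Deepa and Manoj — each takes 2/45.
Deceased: Omkar. That 2/45 share is carried to generation 4.
At generation 4 (Usha) there are 1 shares of (2/45)/1 = 2/45 each.
Living: Usha — each takes 2/45.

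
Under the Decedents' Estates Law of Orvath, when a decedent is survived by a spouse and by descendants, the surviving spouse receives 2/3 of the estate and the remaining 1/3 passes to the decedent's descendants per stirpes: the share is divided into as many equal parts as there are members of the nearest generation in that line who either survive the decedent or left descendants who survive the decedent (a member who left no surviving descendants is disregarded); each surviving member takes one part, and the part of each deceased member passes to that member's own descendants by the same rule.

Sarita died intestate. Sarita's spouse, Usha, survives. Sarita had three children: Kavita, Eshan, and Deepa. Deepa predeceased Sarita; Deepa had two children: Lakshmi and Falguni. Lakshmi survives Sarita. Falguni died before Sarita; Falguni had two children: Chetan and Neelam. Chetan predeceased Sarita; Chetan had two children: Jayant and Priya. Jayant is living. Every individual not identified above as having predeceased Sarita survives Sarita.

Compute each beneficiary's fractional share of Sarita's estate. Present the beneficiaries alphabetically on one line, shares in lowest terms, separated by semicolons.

Eshan 1/9; Jayant 1/72; Kavita 1/9; Lakshmi 1/18; Neelam 1/36; Priya 1/72; Usha 2/3

Usha, as surviving spouse, takes 2/3.
The remaining 1/3 passes to Sarita's descendants per stirpes.
The 1/3 is divided into 3 equal shares of 1/9 among Kavita, Eshan, Deepa.
Kavita is living and takes 1/9.
Eshan is living and takes 1/9.
Deepa predeceased; the 1/9 allotted to Deepa's branch passes to Deepa's issue by representation.
The 1/9 is divided into 2 equal shares of 1/18 among Lakshmi, Falguni.
Lakshmi is living and takes 1/18.
Falguni predeceased; the 1/18 allotted to Falguni's branch passes to Falguni's issue by representation.
The 1/18 is divided into 2 equal shares of 1/36 among Chetan, Neelam.
Chetan predeceased; the 1/36 allotted to Chetan's branch passes to Chetan's issue by representation.
The 1/36 is divided into 2 equal shares of 1/72 among Jayant, Priya.
Jayant is living and takes 1/72.
Priya is living and takes 1/72.
Neelam is living and takes 1/36.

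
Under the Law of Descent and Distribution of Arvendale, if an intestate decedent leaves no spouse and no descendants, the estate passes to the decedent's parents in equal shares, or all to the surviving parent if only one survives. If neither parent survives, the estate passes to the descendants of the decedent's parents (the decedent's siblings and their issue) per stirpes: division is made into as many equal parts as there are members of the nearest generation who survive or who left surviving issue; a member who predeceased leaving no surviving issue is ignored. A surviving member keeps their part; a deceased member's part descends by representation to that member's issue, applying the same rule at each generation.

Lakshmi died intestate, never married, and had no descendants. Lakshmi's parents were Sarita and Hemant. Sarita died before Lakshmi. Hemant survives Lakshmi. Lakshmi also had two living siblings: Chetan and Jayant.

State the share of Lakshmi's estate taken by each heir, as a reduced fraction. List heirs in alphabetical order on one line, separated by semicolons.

Hemant 1

Only one parent, Hemant, survives, so Hemant takes the entire estate. The siblings take nothing because a surviving parent has priority.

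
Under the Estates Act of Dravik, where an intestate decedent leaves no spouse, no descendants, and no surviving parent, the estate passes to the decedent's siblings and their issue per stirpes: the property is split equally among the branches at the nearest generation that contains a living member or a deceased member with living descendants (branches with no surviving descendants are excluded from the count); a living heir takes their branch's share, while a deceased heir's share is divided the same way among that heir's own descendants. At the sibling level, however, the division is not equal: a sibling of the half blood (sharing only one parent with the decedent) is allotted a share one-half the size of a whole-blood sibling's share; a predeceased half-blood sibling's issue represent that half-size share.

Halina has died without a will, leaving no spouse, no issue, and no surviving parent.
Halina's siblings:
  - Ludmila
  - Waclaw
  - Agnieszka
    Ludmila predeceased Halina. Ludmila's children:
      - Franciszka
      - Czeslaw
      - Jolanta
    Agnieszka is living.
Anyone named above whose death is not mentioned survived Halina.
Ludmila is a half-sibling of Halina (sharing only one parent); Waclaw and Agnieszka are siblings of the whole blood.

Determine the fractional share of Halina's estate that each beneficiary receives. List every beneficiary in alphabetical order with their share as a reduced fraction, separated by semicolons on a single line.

No spouse, descendants, or parent survives, so the estate passes to Halina's siblings per stirpes.
Half-blood siblings count for one-half the weight of whole-blood siblings at the initial division.
Dividing 1 in proportion to weights (total weight 5/2): Ludmila (weight 1/2) → 1/5; Waclaw (weight 1) → 2/5; Agnieszka (weight 1) → 2/5.
Ludmila predeceased; the 1/5 allotted to Ludmila's branch passes to Ludmila's issue by representation.
The 1/5 is divided into 3 equal shares of 1/15 among Franciszka, Czeslaw, Jolanta.
Franciszka is living and takes 1/15.
Czeslaw is living and takes 1/15.
Jolanta is living and takes 1/15.
Waclaw is living and takes 2/5.
Agnieszka is living and takes 2/5.

Agnieszka 2/5; Czeslaw 1/15; Franciszka 1/15; Jolanta 1/15; Waclaw 2/5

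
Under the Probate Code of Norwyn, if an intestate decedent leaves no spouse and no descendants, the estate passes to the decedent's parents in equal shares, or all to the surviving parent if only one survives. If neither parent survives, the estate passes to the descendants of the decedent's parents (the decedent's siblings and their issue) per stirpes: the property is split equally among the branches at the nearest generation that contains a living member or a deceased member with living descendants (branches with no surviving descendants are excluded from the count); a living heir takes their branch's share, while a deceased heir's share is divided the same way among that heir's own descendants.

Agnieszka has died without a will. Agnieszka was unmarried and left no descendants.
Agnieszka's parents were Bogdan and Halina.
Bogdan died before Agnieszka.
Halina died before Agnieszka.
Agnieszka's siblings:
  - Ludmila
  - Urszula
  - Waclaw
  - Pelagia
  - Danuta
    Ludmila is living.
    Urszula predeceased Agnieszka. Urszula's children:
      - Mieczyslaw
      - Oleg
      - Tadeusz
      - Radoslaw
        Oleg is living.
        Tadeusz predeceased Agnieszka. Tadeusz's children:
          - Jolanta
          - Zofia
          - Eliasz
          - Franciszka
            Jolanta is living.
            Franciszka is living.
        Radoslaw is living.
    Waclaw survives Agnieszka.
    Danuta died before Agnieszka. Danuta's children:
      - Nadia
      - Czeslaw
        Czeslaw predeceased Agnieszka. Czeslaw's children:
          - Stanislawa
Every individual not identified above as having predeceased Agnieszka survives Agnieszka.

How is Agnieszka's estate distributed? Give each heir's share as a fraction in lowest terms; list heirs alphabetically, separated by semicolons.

Eliasz 1/80; Franciszka 1/80; Jolanta 1/80; Ludmila 1/5; Mieczyslaw 1/20; Nadia 1/10; Oleg 1/20; Pelagia 1/5; Radoslaw 1/20; Stanislawa 1/10; Waclaw 1/5; Zofia 1/80

Neither parent survives and there are no descendants, so the estate passes to Agnieszka's siblings and their issue per stirpes.
The estate is divided into 5 equal shares of 1/5 among Ludmila, Urszula, Waclaw, Pelagia, Danuta.
Ludmila is living and takes 1/5.
Urszula predeceased; the 1/5 allotted to Urszula's branch passes to Urszula's issue by representation.
The 1/5 is divided into 4 equal shares of 1/20 among Mieczyslaw, Oleg, Tadeusz, Radoslaw.
Mieczyslaw is living and takes 1/20.
Oleg is living and takes 1/20.
Tadeusz predeceased; the 1/20 allotted to Tadeusz's branch passes to Tadeusz's issue by representation.
The 1/20 is divided into 4 equal shares of 1/80 among Jolanta, Zofia, Eliasz, Franciszka.
Jolanta is living and takes 1/80.
Zofia is living and takes 1/80.
Eliasz is living and takes 1/80.
Franciszka is living and takes 1/80.
Radoslaw is living and takes 1/20.
Waclaw is living and takes 1/5.
Pelagia is living and takes 1/5.
Danuta predeceased; the 1/5 allotted to Danuta's branch passes to Danuta's issue by representation.
The 1/5 is divided into 2 equal shares of 1/10 among Nadia, Czeslaw.
Nadia is living and takes 1/10.
Czeslaw predeceased; the 1/10 allotted to Czeslaw's branch passes to Czeslaw's issue by representation.
Stanislawa is the sole taker at this level and receives the full 1/10.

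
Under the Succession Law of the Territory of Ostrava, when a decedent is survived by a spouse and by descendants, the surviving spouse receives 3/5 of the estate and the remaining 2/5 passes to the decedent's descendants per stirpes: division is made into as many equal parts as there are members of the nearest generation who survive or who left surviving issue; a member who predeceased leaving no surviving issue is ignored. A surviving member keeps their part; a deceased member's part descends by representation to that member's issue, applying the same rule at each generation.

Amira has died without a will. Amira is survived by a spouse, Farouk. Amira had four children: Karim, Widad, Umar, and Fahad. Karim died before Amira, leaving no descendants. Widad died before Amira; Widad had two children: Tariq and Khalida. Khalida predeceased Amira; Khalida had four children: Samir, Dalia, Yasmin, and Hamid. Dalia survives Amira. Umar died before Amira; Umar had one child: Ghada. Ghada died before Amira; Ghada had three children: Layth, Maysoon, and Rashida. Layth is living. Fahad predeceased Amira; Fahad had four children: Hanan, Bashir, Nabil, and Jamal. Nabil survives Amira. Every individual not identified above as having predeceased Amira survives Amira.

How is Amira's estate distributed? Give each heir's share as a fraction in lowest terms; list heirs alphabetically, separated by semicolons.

Bashir 1/30; Dalia 1/60; Farouk 3/5; Hamid 1/60; Hanan 1/30; Jamal 1/30; Layth 2/45; Maysoon 2/45; Nabil 1/30; Rashida 2/45; Samir 1/60; Tariq 1/15; Yasmin 1/60

Farouk, as surviving spouse, takes 3/5.
The remaining 2/5 passes to Amira's descendants per stirpes.
Karim left no surviving issue, so that branch lapses and is disregarded.
The 2/5 is divided into 3 equal shares of 2/15 among Widad, Umar, Fahad.
Widad predeceased; the 2/15 allotted to Widad's branch passes to Widad's issue by representation.
The 2/15 is divided into 2 equal shares of 1/15 among Tariq, Khalida.
Tariq is living and takes 1/15.
Khalida predeceased; the 1/15 allotted to Khalida's branch passes to Khalida's issue by representation.
The 1/15 is divided into 4 equal shares of 1/60 among Samir, Dalia, Yasmin, Hamid.
Samir is living and takes 1/60.
Dalia is living and takes 1/60.
Yasmin is living and takes 1/60.
Hamid is living and takes 1/60.
Umar predeceased; the 2/15 allotted to Umar's branch passes to Umar's issue by representation.
Ghada's line is the sole branch at this level, so the full 2/15 passes to Ghada's issue by representation.
The 2/15 is divided into 3 equal shares of 2/45 among Layth, Maysoon, Rashida.
Layth is living and takes 2/45.
Maysoon is living and takes 2/45.
Rashida is living and takes 2/45.
Fahad predeceased; the 2/15 allotted to Fahad's branch passes to Fahad's issue by representation.
The 2/15 is divided into 4 equal shares of 1/30 among Hanan, Bashir, Nabil, Jamal.
Hanan is living and takes 1/30.
Bashir is living and takes 1/30.
Nabil is living and takes 1/30.
Jamal is living and takes 1/30.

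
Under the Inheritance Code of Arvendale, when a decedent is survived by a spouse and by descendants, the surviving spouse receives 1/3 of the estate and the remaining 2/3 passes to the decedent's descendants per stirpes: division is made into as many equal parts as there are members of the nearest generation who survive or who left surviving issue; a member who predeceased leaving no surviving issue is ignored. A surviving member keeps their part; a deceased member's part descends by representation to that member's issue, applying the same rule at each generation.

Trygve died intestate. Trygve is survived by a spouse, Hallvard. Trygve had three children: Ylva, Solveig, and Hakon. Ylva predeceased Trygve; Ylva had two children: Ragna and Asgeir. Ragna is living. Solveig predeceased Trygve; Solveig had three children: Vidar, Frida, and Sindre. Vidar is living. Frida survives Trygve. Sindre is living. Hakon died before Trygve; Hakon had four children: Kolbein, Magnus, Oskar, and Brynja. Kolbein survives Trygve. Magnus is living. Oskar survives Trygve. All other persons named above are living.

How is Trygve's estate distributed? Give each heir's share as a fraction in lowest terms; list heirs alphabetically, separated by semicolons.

Asgeir 1/9; Brynja 1/18; Frida 2/27; Hallvard 1/3; Kolbein 1/18; Magnus 1/18; Oskar 1/18; Ragna 1/9; Sindre 2/27; Vidar 2/27

Hallvard, as surviving spouse, takes 1/3.
The remaining 2/3 passes to Trygve's descendants per stirpes.
The 2/3 is divided into 3 equal shares of 2/9 among Ylva, Solveig, Hakon.
Ylva predeceased; the 2/9 allotted to Ylva's branch passes to Ylva's issue by representation.
The 2/9 is divided into 2 equal shares of 1/9 among Ragna, Asgeir.
Ragna is living and takes 1/9.
Asgeir is living and takes 1/9.
Solveig predeceased; the 2/9 allotted to Solveig's branch passes to Solveig's issue by representation.
The 2/9 is divided into 3 equal shares of 2/27 among Vidar, Frida, Sindre.
Vidar is living and takes 2/27.
Frida is living and takes 2/27.
Sindre is living and takes 2/27.
Hakon predeceased; the 2/9 allotted to Hakon's branch passes to Hakon's issue by representation.
The 2/9 is divided into 4 equal shares of 1/18 among Kolbein, Magnus, Oskar, Brynja.
Kolbein is living and takes 1/18.
Magnus is living and takes 1/18.
Oskar is living and takes 1/18.
Brynja is living and takes 1/18.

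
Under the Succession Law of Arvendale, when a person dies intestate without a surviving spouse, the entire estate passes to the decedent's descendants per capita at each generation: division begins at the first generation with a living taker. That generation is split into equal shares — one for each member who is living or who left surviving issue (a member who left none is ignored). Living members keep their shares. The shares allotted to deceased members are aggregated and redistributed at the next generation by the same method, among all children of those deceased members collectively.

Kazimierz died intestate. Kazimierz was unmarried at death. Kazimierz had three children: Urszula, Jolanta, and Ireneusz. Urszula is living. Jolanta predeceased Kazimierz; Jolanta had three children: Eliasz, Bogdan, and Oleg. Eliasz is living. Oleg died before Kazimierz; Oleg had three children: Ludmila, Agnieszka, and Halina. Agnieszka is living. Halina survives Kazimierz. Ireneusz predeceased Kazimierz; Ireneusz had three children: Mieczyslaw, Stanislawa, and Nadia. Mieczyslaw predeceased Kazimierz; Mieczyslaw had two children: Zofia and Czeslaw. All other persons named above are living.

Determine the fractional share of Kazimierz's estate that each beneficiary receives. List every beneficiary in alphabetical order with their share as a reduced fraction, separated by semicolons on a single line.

There is no surviving spouse, so the entire estate passes to Kazimierz's descendants per capita at each generation.
At generation 1 (Urszula, Jolanta, Ireneusz) there are 3 shares of (1)/3 = 1/3 each.
Living: Urszula — each takes 1/3.
Deceased: Jolanta and Ireneusz. Their combined 2/3 is pooled and carried to generation 2.
At generation 2 (Eliasz, Bogdan, Oleg, Mieczyslaw, Stanislawa, Nadia) there are 6 shares of (2/3)/6 = 1/9 each.
Living: Eliasz, Bogdan, Stanislawa, and Nadia — each takes 1/9.
Deceased: Oleg and Mieczyslaw. Their combined 2/9 is pooled and carried to generation 3.
At generation 3 (Ludmila, Agnieszka, Halina, Zofia, Czeslaw) there are 5 shares of (2/9)/5 = 2/45 each.
Living: Ludmila, Agnieszka, Halina, Zofia, and Czeslaw — each takes 2/45.

Agnieszka 2/45; Bogdan 1/9; Czeslaw 2/45; Eliasz 1/9; Halina 2/45; Ludmila 2/45; Nadia 1/9; Stanislawa 1/9; Urszula 1/3; Zofia 2/45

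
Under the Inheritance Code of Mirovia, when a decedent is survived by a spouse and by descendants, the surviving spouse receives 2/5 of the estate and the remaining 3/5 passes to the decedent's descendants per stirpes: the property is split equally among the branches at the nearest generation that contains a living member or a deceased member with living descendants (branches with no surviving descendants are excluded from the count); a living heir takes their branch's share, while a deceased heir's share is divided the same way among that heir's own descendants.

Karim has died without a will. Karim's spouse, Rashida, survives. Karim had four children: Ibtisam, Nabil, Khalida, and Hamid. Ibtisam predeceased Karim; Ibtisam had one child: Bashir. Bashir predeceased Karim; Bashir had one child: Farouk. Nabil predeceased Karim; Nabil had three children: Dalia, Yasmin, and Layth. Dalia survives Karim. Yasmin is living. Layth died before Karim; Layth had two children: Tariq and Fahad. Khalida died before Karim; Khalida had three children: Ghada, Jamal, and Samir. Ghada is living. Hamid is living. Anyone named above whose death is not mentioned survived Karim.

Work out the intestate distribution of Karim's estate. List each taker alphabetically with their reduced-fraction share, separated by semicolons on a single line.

Rashida, as surviving spouse, takes 2/5.
The remaining 3/5 passes to Karim's descendants per stirpes.
The 3/5 is divided into 4 equal shares of 3/20 among Ibtisam, Nabil, Khalida, Hamid.
Ibtisam predeceased; the 3/20 allotted to Ibtisam's branch passes to Ibtisam's issue by representation.
Bashir's line is the sole branch at this level, so the full 3/20 passes to Bashir's issue by representation.
Farouk is the sole taker at this level and receives the full 3/20.
Nabil predeceased; the 3/20 allotted to Nabil's branch passes to Nabil's issue by representation.
The 3/20 is divided into 3 equal shares of 1/20 among Dalia, Yasmin, Layth.
Dalia is living and takes 1/20.
Yasmin is living and takes 1/20.
Layth predeceased; the 1/20 allotted to Layth's branch passes to Layth's issue by representation.
The 1/20 is divided into 2 equal shares of 1/40 among Tariq, Fahad.
Tariq is living and takes 1/40.
Fahad is living and takes 1/40.
Khalida predeceased; the 3/20 allotted to Khalida's branch passes to Khalida's issue by representation.
The 3/20 is divided into 3 equal shares of 1/20 among Ghada, Jamal, Samir.
Ghada is living and takes 1/20.
Jamal is living and takes 1/20.
Samir is living and takes 1/20.
Hamid is living and takes 3/20.

Dalia 1/20; Fahad 1/40; Farouk 3/20; Ghada 1/20; Hamid 3/20; Jamal 1/20; Rashida 2/5; Samir 1/20; Tariq 1/40; Yasmin 1/20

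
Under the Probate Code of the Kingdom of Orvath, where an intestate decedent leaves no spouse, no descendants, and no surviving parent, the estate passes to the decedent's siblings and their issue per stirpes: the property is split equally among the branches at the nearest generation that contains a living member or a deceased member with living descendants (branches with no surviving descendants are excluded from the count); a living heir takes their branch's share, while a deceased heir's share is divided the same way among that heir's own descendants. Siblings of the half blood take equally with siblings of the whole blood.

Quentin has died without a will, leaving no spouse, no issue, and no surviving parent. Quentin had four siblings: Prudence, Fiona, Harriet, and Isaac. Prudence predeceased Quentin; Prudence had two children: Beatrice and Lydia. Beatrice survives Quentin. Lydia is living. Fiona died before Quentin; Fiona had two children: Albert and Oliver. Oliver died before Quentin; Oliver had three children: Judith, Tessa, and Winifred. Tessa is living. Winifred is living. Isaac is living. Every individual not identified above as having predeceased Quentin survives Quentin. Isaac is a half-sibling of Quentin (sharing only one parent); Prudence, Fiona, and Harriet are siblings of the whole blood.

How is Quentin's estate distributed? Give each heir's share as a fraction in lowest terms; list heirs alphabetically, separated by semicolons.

Albert 1/8; Beatrice 1/8; Harriet 1/4; Isaac 1/4; Judith 1/24; Lydia 1/8; Tessa 1/24; Winifred 1/24

No spouse, descendants, or parent survives, so the estate passes to Quentin's siblings per stirpes.
Half-blood and whole-blood siblings take equally under the stated rule.
The estate is divided into 4 equal shares of 1/4 among Prudence, Fiona, Harriet, Isaac.
Prudence predeceased; the 1/4 allotted to Prudence's branch passes to Prudence's issue by representation.
The 1/4 is divided into 2 equal shares of 1/8 among Beatrice, Lydia.
Beatrice is living and takes 1/8.
Lydia is living and takes 1/8.
Fiona predeceased; the 1/4 allotted to Fiona's branch passes to Fiona's issue by representation.
The 1/4 is divided into 2 equal shares of 1/8 among Albert, Oliver.
Albert is living and takes 1/8.
Oliver predeceased; the 1/8 allotted to Oliver's branch passes to Oliver's issue by representation.
The 1/8 is divided into 3 equal shares of 1/24 among Judith, Tessa, Winifred.
Judith is living and takes 1/24.
Tessa is living and takes 1/24.
Winifred is living and takes 1/24.
Harriet is living and takes 1/4.
Isaac is living and takes 1/4.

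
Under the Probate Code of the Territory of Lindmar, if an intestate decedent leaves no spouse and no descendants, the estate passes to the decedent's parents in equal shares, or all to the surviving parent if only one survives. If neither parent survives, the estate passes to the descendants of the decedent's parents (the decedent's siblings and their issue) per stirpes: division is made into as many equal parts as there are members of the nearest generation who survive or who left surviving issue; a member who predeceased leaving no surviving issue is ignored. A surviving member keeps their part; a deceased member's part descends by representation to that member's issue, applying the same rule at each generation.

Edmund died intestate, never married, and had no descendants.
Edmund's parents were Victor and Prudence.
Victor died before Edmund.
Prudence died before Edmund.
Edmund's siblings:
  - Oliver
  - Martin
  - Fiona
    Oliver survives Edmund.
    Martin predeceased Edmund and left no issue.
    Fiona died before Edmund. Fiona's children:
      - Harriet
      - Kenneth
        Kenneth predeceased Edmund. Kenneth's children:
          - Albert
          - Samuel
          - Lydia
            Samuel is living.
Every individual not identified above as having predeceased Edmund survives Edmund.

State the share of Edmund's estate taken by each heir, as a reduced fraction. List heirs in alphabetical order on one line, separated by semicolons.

Albert 1/12; Harriet 1/4; Lydia 1/12; Oliver 1/2; Samuel 1/12

Neither parent survives and there are no descendants, so the estate passes to Edmund's siblings and their issue per stirpes.
Martin left no surviving issue, so that branch lapses and is disregarded.
The estate is divided into 2 equal shares of 1/2 among Oliver, Fiona.
Oliver is living and takes 1/2.
Fiona predeceased; the 1/2 allotted to Fiona's branch passes to Fiona's issue by representation.
The 1/2 is divided into 2 equal shares of 1/4 among Harriet, Kenneth.
Harriet is living and takes 1/4.
Kenneth predeceased; the 1/4 allotted to Kenneth's branch passes to Kenneth's issue by representation.
The 1/4 is divided into 3 equal shares of 1/12 among Albert, Samuel, Lydia.
Albert is living and takes 1/12.
Samuel is living and takes 1/12.
Lydia is living and takes 1/12.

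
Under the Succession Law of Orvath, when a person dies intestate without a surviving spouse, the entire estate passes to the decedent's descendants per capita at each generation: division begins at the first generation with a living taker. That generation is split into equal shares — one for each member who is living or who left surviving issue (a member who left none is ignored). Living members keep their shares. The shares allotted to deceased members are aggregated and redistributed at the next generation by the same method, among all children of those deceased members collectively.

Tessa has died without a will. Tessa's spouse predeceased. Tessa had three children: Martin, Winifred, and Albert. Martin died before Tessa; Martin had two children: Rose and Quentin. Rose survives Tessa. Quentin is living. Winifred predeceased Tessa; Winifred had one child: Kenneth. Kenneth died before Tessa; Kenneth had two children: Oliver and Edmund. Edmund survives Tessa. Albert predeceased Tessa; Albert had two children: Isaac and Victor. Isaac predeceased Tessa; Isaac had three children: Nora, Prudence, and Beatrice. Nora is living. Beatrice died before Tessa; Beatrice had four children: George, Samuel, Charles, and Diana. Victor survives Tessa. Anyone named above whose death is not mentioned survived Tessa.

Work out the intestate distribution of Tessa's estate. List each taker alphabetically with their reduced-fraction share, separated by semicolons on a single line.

There is no surviving spouse, so the entire estate passes to Tessa's descendants per capita at each generation.
No one at generation 1 (Martin, Winifred, Albert) is living; moving to the next generation.
At generation 2 (Rose, Quentin, Kenneth, Isaac, Victor) there are 5 shares of (1)/5 = 1/5 each.
Living: Rose, Quentin, and Victor — each takes 1/5.
Deceased: Kenneth and Isaac. Their combined 2/5 is pooled and carried to generation 3.
At generation 3 (Oliver, Edmund, Nora, Prudence, Beatrice) there are 5 shares of (2/5)/5 = 2/25 each.
Living: Oliver, Edmund, Nora, and Prudence — each takes 2/25.
Deceased: Beatrice. That 2/25 share is carried to generation 4.
At generation 4 (George, Samuel, Charles, Diana) there are 4 shares of (2/25)/4 = 1/50 each.
Living: George, Samuel, Charles, and Diana — each takes 1/50.

Charles 1/50; Diana 1/50; Edmund 2/25; George 1/50; Nora 2/25; Oliver 2/25; Prudence 2/25; Quentin 1/5; Rose 1/5; Samuel 1/50; Victor 1/5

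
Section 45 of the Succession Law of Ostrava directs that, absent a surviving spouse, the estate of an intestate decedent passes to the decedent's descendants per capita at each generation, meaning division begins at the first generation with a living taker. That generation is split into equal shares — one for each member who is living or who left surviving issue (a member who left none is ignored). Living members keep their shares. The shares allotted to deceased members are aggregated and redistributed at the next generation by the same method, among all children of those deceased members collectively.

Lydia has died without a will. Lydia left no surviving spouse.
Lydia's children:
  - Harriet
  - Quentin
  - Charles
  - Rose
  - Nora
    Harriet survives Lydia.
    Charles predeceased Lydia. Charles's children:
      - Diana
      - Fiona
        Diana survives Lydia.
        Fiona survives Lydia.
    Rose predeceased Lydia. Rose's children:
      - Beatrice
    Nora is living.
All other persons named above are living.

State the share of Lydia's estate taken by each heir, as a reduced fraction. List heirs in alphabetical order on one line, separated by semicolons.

There is no surviving spouse, so the entire estate passes to Lydia's descendants per capita at each generation.
At generation 1 (Harriet, Quentin, Charles, Rose, Nora) there are 5 shares of (1)/5 = 1/5 each.
Living: Harriet, Quentin, and Nora — each takes 1/5.
Deceased: Charles and Rose. Their combined 2/5 is pooled and carried to generation 2.
At generation 2 (Diana, Fiona, Beatrice) there are 3 shares of (2/5)/3 = 2/15 each.
Living: Diana, Fiona, and Beatrice — each takes 2/15.

Beatrice 2/15; Diana 2/15; Fiona 2/15; Harriet 1/5; Nora 1/5; Quentin 1/5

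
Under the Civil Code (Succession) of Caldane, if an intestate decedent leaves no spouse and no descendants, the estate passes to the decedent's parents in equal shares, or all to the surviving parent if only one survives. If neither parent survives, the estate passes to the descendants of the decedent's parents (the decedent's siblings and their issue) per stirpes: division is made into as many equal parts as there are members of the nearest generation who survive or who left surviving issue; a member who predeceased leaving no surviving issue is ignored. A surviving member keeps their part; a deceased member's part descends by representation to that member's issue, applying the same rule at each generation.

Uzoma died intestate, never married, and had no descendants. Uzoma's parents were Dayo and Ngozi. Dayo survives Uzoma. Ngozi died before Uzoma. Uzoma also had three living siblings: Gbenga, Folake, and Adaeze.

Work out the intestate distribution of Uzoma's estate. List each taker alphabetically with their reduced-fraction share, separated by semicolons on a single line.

Dayo 1

Only one parent, Dayo, survives, so Dayo takes the entire estate. The siblings take nothing because a surviving parent has priority.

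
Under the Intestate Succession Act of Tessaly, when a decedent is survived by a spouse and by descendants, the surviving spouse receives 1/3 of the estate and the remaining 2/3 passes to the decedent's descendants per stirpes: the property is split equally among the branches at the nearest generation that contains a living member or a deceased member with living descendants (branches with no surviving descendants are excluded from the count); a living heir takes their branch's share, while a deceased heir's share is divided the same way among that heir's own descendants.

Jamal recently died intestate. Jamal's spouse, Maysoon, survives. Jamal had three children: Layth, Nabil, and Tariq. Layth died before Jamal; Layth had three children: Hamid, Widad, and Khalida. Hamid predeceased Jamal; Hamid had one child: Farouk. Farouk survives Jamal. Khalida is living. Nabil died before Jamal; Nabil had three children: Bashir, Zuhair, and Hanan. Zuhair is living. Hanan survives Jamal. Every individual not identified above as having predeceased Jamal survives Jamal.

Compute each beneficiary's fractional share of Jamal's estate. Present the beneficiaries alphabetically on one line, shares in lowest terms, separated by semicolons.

Bashir 2/27; Farouk 2/27; Hanan 2/27; Khalida 2/27; Maysoon 1/3; Tariq 2/9; Widad 2/27; Zuhair 2/27

Maysoon, as surviving spouse, takes 1/3.
The remaining 2/3 passes to Jamal's descendants per stirpes.
The 2/3 is divided into 3 equal shares of 2/9 among Layth, Nabil, Tariq.
Layth predeceased; the 2/9 allotted to Layth's branch passes to Layth's issue by representation.
The 2/9 is divided into 3 equal shares of 2/27 among Hamid, Widad, Khalida.
Hamid predeceased; the 2/27 allotted to Hamid's branch passes to Hamid's issue by representation.
Farouk is the sole taker at this level and receives the full 2/27.
Widad is living and takes 2/27.
Khalida is living and takes 2/27.
Nabil predeceased; the 2/9 allotted to Nabil's branch passes to Nabil's issue by representation.
The 2/9 is divided into 3 equal shares of 2/27 among Bashir, Zuhair, Hanan.
Bashir is living and takes 2/27.
Zuhair is living and takes 2/27.
Hanan is living and takes 2/27.
Tariq is living and takes 2/9.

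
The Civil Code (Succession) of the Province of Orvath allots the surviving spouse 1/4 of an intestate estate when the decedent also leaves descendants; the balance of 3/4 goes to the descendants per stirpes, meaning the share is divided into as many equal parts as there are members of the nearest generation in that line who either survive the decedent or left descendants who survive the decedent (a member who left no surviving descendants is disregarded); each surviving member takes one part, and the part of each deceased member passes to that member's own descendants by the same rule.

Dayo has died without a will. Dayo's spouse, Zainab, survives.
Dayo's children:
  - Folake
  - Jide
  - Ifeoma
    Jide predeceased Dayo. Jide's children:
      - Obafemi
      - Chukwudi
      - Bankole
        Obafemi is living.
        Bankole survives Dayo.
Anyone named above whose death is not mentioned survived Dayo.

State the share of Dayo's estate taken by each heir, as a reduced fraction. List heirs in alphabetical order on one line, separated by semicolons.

Zainab, as surviving spouse, takes 1/4.
The remaining 3/4 passes to Dayo's descendants per stirpes.
The 3/4 is divided into 3 equal shares of 1/4 among Folake, Jide, Ifeoma.
Folake is living and takes 1/4.
Jide predeceased; the 1/4 allotted to Jide's branch passes to Jide's issue by representation.
The 1/4 is divided into 3 equal shares of 1/12 among Obafemi, Chukwudi, Bankole.
Obafemi is living and takes 1/12.
Chukwudi is living and takes 1/12.
Bankole is living and takes 1/12.
Ifeoma is living and takes 1/4.

Bankole 1/12; Chukwudi 1/12; Folake 1/4; Ifeoma 1/4; Obafemi 1/12; Zainab 1/4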